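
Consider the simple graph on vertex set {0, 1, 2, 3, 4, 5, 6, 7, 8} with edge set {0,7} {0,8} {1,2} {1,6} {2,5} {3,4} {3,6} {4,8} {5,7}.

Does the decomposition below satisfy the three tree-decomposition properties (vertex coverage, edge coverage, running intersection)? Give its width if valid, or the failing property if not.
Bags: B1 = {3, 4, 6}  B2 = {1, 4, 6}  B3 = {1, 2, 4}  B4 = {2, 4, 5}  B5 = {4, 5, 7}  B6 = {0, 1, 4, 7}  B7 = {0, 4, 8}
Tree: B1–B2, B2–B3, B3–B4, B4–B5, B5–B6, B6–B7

No — bags containing vertex 1 are not connected in the tree.

A tree decomposition must satisfy three properties: every vertex lies in some bag; for every edge, both endpoints lie together in some bag; and for every vertex, the bags containing it form a connected subtree. Here bags containing vertex 1 are not connected in the tree, so the decomposition is invalid.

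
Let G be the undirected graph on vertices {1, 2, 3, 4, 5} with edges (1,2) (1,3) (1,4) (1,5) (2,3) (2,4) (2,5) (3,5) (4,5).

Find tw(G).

3

A width-3 tree decomposition is:
Bags: B1 = {1, 2, 4, 5}  B2 = {1, 2, 3, 5}
Tree: B1–B2
Each bag holds 4 vertices, so the decomposition has width 3, which upper-bounds the treewidth. On the other hand G contains the 4-clique {1, 2, 3, 5}. A clique must lie in a single bag of any decomposition, so no decomposition can have width below 3. Combining the bounds, tw(G) = 3.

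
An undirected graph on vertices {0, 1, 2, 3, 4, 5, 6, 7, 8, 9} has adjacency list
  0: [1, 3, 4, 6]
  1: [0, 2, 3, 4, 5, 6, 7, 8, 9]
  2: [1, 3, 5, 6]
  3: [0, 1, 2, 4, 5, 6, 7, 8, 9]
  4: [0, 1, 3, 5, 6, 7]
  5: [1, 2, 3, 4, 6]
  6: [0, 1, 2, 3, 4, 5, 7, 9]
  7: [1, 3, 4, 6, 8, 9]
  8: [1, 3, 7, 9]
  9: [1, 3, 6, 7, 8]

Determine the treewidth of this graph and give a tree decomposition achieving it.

Treewidth 4.
One optimal decomposition is:
Bags: B1 = {1, 3, 4, 6, 7}  B2 = {1, 3, 6, 7, 9}  B3 = {1, 3, 4, 5, 6}  B4 = {1, 2, 3, 5, 6}  B5 = {0, 1, 3, 4, 6}  B6 = {1, 3, 7, 8, 9}
Tree: B1–B2, B1–B3, B3–B4, B1–B5, B2–B6

Each bag holds 5 vertices, so the decomposition has width 4, which upper-bounds the treewidth. For the lower bound, the 5 vertices {1, 3, 7, 8, 9} are pairwise adjacent, and any tree decomposition puts a clique entirely inside one bag — forcing width ≥ 4. Therefore the treewidth is 4.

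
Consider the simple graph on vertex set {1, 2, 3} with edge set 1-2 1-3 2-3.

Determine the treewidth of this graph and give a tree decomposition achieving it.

With just one bag of size 3, the width is 3 − 1 = 2, so tw(G) ≤ 2. On the other hand G contains the 3-clique {1, 2, 3}. A clique must lie in a single bag of any decomposition, so no decomposition can have width below 2. Combining the bounds, tw(G) = 2.

Treewidth 2.
One optimal decomposition is:
Bags: B1 = {1, 2, 3}
Tree: (single bag)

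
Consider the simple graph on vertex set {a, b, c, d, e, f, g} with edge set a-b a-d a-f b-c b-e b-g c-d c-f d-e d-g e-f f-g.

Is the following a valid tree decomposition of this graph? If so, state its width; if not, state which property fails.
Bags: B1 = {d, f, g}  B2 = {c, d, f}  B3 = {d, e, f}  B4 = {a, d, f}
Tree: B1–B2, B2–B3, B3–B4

No — vertex b appears in no bag.

A tree decomposition must satisfy three properties: every vertex lies in some bag; for every edge, both endpoints lie together in some bag; and for every vertex, the bags containing it form a connected subtree. Here vertex b appears in no bag, so the decomposition is invalid.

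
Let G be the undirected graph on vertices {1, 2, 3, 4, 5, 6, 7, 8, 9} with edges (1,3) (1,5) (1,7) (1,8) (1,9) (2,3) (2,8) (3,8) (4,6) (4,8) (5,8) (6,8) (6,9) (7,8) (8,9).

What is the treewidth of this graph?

2

A width-2 tree decomposition is:
Bags: B1 = {1, 3, 8}  B2 = {1, 8, 9}  B3 = {2, 3, 8}  B4 = {6, 8, 9}  B5 = {4, 6, 8}  B6 = {1, 5, 8}  B7 = {1, 7, 8}
Tree: B1–B2, B1–B3, B2–B4, B4–B5, B2–B6, B6–B7
Every bag has size at most 3, so the width is 3 − 1 = 2 and tw(G) ≤ 2. On the other hand G contains the 3-clique {1, 8, 9}. A clique must lie in a single bag of any decomposition, so no decomposition can have width below 2. Therefore the treewidth is 2.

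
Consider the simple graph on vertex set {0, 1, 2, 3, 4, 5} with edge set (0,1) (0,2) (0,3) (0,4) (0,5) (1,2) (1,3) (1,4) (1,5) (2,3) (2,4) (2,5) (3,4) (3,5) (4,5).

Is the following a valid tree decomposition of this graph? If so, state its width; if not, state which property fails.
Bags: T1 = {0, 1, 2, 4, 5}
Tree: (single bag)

A tree decomposition must satisfy three properties: every vertex lies in some bag; for every edge, both endpoints lie together in some bag; and for every vertex, the bags containing it form a connected subtree. Here vertex 3 appears in no bag, so the decomposition is invalid.

No — vertex 3 appears in no bag.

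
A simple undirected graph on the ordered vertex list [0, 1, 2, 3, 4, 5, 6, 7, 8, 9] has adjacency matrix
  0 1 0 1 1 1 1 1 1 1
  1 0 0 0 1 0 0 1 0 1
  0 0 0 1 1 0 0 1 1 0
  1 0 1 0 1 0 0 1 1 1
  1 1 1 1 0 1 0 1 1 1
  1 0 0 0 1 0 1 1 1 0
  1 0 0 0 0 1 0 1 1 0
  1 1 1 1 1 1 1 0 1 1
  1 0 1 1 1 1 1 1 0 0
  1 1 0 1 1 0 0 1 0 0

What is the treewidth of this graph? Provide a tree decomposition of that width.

Treewidth 4.
Bags: B1 = {0, 3, 4, 7, 8}  B2 = {0, 3, 4, 7, 9}  B3 = {2, 3, 4, 7, 8}  B4 = {0, 4, 5, 7, 8}  B5 = {0, 1, 4, 7, 9}  B6 = {0, 5, 6, 7, 8}
Tree: B1–B2, B1–B3, B1–B4, B2–B5, B4–B6

Every bag has size at most 5, so the width is 5 − 1 = 4 and tw(G) ≤ 4. Conversely, {0, 1, 4, 7, 9} is a clique of size 5, and the vertices of any clique must share a bag in every tree decomposition; so some bag has ≥ 5 vertices and tw(G) ≥ 4. Therefore the treewidth is 4.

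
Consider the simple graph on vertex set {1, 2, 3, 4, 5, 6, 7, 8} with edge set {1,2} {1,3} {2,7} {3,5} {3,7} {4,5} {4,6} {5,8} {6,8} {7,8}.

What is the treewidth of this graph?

A width-2 tree decomposition is:
Bags: B1 = {4, 5, 6}  B2 = {5, 6, 8}  B3 = {3, 5, 8}  B4 = {3, 7, 8}  B5 = {1, 3, 7}  B6 = {1, 2, 7}
Tree: B1–B2, B2–B3, B3–B4, B4–B5, B5–B6
Each bag holds 3 vertices, so the decomposition has width 2, which upper-bounds the treewidth. For the lower bound, G contains the cycle 4–6–8–5–4, so G is not a forest; only forests have treewidth ≤ 1, hence tw(G) ≥ 2. Hence tw(G) = 2 exactly.

2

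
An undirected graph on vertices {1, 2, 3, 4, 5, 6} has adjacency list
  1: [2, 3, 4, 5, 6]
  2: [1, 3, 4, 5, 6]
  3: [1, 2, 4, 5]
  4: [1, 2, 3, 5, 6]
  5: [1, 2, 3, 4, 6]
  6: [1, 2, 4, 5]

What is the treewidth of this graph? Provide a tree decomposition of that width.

Every bag has size at most 5, so the width is 5 − 1 = 4 and tw(G) ≤ 4. For the lower bound, the 5 vertices {1, 2, 3, 4, 5} are pairwise adjacent, and any tree decomposition puts a clique entirely inside one bag — forcing width ≥ 4. Therefore the treewidth is 4.

Treewidth 4.
One such decomposition:
Bags: B1 = {1, 2, 4, 5, 6}  B2 = {1, 2, 3, 4, 5}
Tree: B1–B2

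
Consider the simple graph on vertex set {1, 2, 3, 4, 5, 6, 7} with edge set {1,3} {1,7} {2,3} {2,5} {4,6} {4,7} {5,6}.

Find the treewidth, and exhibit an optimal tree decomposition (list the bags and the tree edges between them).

Treewidth 2.
One such decomposition:
Bags: B1 = {1, 2, 3}  B2 = {1, 2, 5}  B3 = {1, 5, 6}  B4 = {1, 4, 6}  B5 = {1, 4, 7}
Tree: B1–B2, B2–B3, B3–B4, B4–B5

Each bag holds 3 vertices, so the decomposition has width 2, which upper-bounds the treewidth. For the lower bound, G contains the cycle 1–3–2–5–6–4–7–1, so G is not a forest; only forests have treewidth ≤ 1, hence tw(G) ≥ 2. The upper and lower bounds meet at 2, so that is the treewidth.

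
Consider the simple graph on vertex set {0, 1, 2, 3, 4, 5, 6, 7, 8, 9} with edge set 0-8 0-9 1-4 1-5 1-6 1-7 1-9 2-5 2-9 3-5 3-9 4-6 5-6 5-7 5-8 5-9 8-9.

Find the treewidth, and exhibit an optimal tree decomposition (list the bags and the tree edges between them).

Treewidth 2.
One such decomposition:
Bags: B1 = {1, 5, 6}  B2 = {1, 5, 9}  B3 = {5, 8, 9}  B4 = {1, 5, 7}  B5 = {3, 5, 9}  B6 = {1, 4, 6}  B7 = {2, 5, 9}  B8 = {0, 8, 9}
Tree: B1–B2, B2–B3, B2–B4, B2–B5, B1–B6, B2–B7, B3–B8

Every bag has size at most 3, so the width is 3 − 1 = 2 and tw(G) ≤ 2. Conversely, {0, 8, 9} is a clique of size 3, and the vertices of any clique must share a bag in every tree decomposition; so some bag has ≥ 3 vertices and tw(G) ≥ 2. Combining the bounds, tw(G) = 2.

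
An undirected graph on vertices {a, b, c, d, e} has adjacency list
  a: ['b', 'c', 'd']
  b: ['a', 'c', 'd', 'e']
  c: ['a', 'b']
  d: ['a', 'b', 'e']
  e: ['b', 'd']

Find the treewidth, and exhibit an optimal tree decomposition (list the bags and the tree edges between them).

Treewidth 2.
One such decomposition:
Bags: B1 = {a, b, d}  B2 = {b, d, e}  B3 = {a, b, c}
Tree: B1–B2, B1–B3

The largest bag has 3 vertices, giving width 2; this decomposition certifies tw(G) ≤ 2. Conversely, {b, d, e} is a clique of size 3, and the vertices of any clique must share a bag in every tree decomposition; so some bag has ≥ 3 vertices and tw(G) ≥ 2. The upper and lower bounds meet at 2, so that is the treewidth.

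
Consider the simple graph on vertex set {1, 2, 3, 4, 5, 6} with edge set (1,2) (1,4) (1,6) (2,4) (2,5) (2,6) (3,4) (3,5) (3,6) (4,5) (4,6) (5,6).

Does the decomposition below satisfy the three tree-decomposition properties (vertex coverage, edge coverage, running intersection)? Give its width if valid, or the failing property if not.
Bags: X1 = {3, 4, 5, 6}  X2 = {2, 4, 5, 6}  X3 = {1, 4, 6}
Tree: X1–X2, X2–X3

No — edge (2,1) lies in no bag.

A tree decomposition must satisfy three properties: every vertex lies in some bag; for every edge, both endpoints lie together in some bag; and for every vertex, the bags containing it form a connected subtree. Here edge (2,1) lies in no bag, so the decomposition is invalid.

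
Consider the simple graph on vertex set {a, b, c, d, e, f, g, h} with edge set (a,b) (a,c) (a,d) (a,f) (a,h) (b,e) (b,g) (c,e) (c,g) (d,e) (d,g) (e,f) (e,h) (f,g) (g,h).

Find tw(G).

A width-3 tree decomposition is:
Bags: B1 = {a, b, e, g}  B2 = {a, e, g, h}  B3 = {a, e, f, g}  B4 = {a, c, e, g}  B5 = {a, d, e, g}
Tree: B1–B2, B2–B3, B3–B4, B4–B5
Every bag has size at most 4, so the width is 4 − 1 = 3 and tw(G) ≤ 3. For the lower bound: the 4 vertex sets {b,e}, {a,h}, {g}, {f} are disjoint, each induces a connected subgraph, and every pair is joined by at least one edge of G. Contracting each set to a single vertex therefore yields K_{4} as a minor, and since treewidth is minor-monotone, tw(G) ≥ tw(K_{4}) = 3. The upper and lower bounds meet at 3, so that is the treewidth.

3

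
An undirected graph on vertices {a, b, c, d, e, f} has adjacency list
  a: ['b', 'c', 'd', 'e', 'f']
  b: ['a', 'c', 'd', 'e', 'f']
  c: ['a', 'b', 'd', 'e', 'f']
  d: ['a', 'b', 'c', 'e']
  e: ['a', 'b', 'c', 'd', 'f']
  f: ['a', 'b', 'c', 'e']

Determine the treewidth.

A width-4 tree decomposition is:
Bags: B1 = {a, b, c, d, e}  B2 = {a, b, c, e, f}
Tree: B1–B2
Each bag holds 5 vertices, so the decomposition has width 4, which upper-bounds the treewidth. Conversely, {a, b, c, d, e} is a clique of size 5, and the vertices of any clique must share a bag in every tree decomposition; so some bag has ≥ 5 vertices and tw(G) ≥ 4. The upper and lower bounds meet at 4, so that is the treewidth.

4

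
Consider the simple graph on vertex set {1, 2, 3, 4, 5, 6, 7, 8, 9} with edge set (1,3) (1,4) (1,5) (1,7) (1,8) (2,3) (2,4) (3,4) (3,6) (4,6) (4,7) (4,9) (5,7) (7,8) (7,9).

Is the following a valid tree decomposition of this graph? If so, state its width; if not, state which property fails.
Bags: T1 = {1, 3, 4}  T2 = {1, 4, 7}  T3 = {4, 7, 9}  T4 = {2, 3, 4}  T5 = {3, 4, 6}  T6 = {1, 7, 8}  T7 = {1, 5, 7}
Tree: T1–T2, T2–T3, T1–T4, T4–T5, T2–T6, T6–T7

Yes; width 2.

Checking the three conditions: (i) the bags cover all of {1, 2, 3, 4, 5, 6, 7, 8, 9}; (ii) for each edge, some bag contains both endpoints; (iii) the bags containing any fixed vertex form a subtree. All hold, so the decomposition is valid with width 3 − 1 = 2.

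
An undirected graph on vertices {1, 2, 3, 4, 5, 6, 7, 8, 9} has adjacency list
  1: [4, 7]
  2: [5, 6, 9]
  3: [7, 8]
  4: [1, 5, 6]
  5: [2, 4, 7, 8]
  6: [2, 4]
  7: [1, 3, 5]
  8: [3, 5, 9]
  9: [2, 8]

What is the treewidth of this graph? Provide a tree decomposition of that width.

Treewidth 3.
One such decomposition:
Bags: B1 = {1, 3, 7, 8}  B2 = {1, 5, 7, 8}  B3 = {1, 4, 5, 8}  B4 = {4, 5, 8, 9}  B5 = {2, 4, 5, 9}  B6 = {2, 4, 6, 9}
Tree: B1–B2, B2–B3, B3–B4, B4–B5, B5–B6

Every bag has size at most 4, so the width is 4 − 1 = 3 and tw(G) ≤ 3. For the lower bound: the 4 vertex sets {1,3,7}, {8}, {5}, {2,4,6,9} are disjoint, each induces a connected subgraph, and every pair is joined by at least one edge of G. Contracting each set to a single vertex therefore yields K_{4} as a minor, and since treewidth is minor-monotone, tw(G) ≥ tw(K_{4}) = 3. Hence tw(G) = 3 exactly.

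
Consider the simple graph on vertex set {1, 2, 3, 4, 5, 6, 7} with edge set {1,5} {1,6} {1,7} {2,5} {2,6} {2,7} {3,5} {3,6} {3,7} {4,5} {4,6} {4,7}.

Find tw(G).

A width-3 tree decomposition is:
Bags: B1 = {2, 5, 6, 7}  B2 = {1, 5, 6, 7}  B3 = {4, 5, 6, 7}  B4 = {3, 5, 6, 7}
Tree: B1–B2, B2–B3, B3–B4
Every bag has size at most 4, so the width is 4 − 1 = 3 and tw(G) ≤ 3. For the lower bound: the 4 vertex sets {2,7}, {1,5}, {6}, {4} are disjoint, each induces a connected subgraph, and every pair is joined by at least one edge of G. Contracting each set to a single vertex therefore yields K_{4} as a minor, and since treewidth is minor-monotone, tw(G) ≥ tw(K_{4}) = 3. Therefore the treewidth is 3.

3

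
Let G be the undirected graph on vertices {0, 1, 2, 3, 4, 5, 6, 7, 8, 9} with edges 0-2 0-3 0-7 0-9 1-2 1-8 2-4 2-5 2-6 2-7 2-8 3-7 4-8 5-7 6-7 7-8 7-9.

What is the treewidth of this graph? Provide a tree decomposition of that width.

The largest bag has 3 vertices, giving width 2; this decomposition certifies tw(G) ≤ 2. Conversely, {0, 7, 9} is a clique of size 3, and the vertices of any clique must share a bag in every tree decomposition; so some bag has ≥ 3 vertices and tw(G) ≥ 2. Hence tw(G) = 2 exactly.

Treewidth 2.
One such decomposition:
Bags: B1 = {2, 7, 8}  B2 = {2, 5, 7}  B3 = {2, 4, 8}  B4 = {0, 2, 7}  B5 = {0, 7, 9}  B6 = {0, 3, 7}  B7 = {1, 2, 8}  B8 = {2, 6, 7}
Tree: B1–B2, B1–B3, B1–B4, B4–B5, B5–B6, B3–B7, B1–B8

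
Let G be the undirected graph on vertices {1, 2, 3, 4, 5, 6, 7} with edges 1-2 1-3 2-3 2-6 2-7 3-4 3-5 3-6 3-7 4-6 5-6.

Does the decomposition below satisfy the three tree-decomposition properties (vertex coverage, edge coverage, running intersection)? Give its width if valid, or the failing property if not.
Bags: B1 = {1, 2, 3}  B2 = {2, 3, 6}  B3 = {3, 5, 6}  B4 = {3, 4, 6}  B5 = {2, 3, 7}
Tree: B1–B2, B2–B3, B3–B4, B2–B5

Checking the three conditions: (i) the bags cover all of {1, 2, 3, 4, 5, 6, 7}; (ii) for each edge, some bag contains both endpoints; (iii) the bags containing any fixed vertex form a subtree. All hold, so the decomposition is valid with width 3 − 1 = 2.

Yes; width 2.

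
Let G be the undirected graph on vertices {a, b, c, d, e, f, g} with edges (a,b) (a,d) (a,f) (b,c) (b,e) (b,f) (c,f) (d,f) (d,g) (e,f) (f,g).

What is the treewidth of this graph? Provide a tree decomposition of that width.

Each bag holds 3 vertices, so the decomposition has width 2, which upper-bounds the treewidth. Conversely, {d, f, g} is a clique of size 3, and the vertices of any clique must share a bag in every tree decomposition; so some bag has ≥ 3 vertices and tw(G) ≥ 2. Hence tw(G) = 2 exactly.

Treewidth 2.
Bags: B1 = {a, d, f}  B2 = {d, f, g}  B3 = {a, b, f}  B4 = {b, c, f}  B5 = {b, e, f}
Tree: B1–B2, B1–B3, B3–B4, B3–B5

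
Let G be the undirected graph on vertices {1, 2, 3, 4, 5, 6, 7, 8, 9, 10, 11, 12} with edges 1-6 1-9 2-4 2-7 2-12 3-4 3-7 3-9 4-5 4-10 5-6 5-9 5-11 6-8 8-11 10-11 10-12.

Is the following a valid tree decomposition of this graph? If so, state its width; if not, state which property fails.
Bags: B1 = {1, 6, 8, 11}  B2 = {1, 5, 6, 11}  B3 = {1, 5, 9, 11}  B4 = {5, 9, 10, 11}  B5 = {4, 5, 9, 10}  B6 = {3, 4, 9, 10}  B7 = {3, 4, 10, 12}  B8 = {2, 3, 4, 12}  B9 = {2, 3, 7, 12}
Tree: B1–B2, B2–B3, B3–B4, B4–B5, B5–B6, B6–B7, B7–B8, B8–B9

Every vertex of G appears in some bag (union = {1, 2, 3, 4, 5, 6, 7, 8, 9, 10, 11, 12}); every edge is covered by a bag; and for each vertex v the set of bags containing v is connected in the bag tree. The decomposition is therefore valid. The largest bag has 4 vertices, so the width is 3.

Yes; width 3.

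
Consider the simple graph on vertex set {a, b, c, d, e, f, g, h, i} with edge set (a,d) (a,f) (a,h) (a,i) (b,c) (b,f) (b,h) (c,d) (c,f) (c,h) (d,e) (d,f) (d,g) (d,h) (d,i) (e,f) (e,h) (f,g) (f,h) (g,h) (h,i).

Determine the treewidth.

3

A width-3 tree decomposition is:
Bags: B1 = {d, e, f, h}  B2 = {d, f, g, h}  B3 = {c, d, f, h}  B4 = {b, c, f, h}  B5 = {a, d, f, h}  B6 = {a, d, h, i}
Tree: B1–B2, B1–B3, B3–B4, B3–B5, B5–B6
The largest bag has 4 vertices, giving width 3; this decomposition certifies tw(G) ≤ 3. Conversely, {d, f, g, h} is a clique of size 4, and the vertices of any clique must share a bag in every tree decomposition; so some bag has ≥ 4 vertices and tw(G) ≥ 3. The upper and lower bounds meet at 3, so that is the treewidth.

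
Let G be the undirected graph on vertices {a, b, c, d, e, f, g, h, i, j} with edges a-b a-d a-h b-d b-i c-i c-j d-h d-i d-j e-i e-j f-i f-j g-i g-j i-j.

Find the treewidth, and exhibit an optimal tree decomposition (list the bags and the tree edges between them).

Each bag holds 3 vertices, so the decomposition has width 2, which upper-bounds the treewidth. Conversely, {a, d, h} is a clique of size 3, and the vertices of any clique must share a bag in every tree decomposition; so some bag has ≥ 3 vertices and tw(G) ≥ 2. Therefore the treewidth is 2.

Treewidth 2.
One such decomposition:
Bags: B1 = {b, d, i}  B2 = {d, i, j}  B3 = {g, i, j}  B4 = {f, i, j}  B5 = {a, b, d}  B6 = {c, i, j}  B7 = {e, i, j}  B8 = {a, d, h}
Tree: B1–B2, B2–B3, B3–B4, B1–B5, B2–B6, B3–B7, B5–B8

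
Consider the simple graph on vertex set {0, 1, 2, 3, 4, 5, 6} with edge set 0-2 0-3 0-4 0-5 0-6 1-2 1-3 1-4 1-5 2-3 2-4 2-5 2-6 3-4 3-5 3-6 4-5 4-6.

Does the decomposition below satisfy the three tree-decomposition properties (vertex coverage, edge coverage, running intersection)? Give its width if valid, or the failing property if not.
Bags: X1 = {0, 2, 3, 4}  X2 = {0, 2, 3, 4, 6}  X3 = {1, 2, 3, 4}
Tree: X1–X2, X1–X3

A tree decomposition must satisfy three properties: every vertex lies in some bag; for every edge, both endpoints lie together in some bag; and for every vertex, the bags containing it form a connected subtree. Here vertex 5 appears in no bag, so the decomposition is invalid.

No — vertex 5 appears in no bag.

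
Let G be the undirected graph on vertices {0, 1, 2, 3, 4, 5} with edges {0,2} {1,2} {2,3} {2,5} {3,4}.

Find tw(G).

1

A width-1 tree decomposition is:
Bags: B1 = {1, 2}  B2 = {0, 2}  B3 = {2, 3}  B4 = {2, 5}  B5 = {3, 4}
Tree: B1–B2, B2–B3, B3–B4, B3–B5
Each bag holds 2 vertices, so the decomposition has width 1, which upper-bounds the treewidth. G has an edge, so its treewidth is at least 1. Combining the bounds, tw(G) = 1.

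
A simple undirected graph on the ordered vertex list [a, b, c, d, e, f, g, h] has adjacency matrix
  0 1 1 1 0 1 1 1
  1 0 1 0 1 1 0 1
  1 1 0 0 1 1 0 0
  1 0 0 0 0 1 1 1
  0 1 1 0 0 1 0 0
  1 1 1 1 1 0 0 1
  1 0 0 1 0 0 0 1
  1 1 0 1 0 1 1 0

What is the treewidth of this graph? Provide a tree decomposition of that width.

Treewidth 3.
One such decomposition:
Bags: B1 = {a, b, f, h}  B2 = {a, d, f, h}  B3 = {a, b, c, f}  B4 = {b, c, e, f}  B5 = {a, d, g, h}
Tree: B1–B2, B1–B3, B3–B4, B2–B5

The largest bag has 4 vertices, giving width 3; this decomposition certifies tw(G) ≤ 3. On the other hand G contains the 4-clique {a, d, g, h}. A clique must lie in a single bag of any decomposition, so no decomposition can have width below 3. Hence tw(G) = 3 exactly.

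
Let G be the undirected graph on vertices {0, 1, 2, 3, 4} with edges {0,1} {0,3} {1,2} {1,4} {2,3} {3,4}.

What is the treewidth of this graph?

2

A width-2 tree decomposition is:
Bags: B1 = {1, 2, 3}  B2 = {1, 3, 4}  B3 = {0, 1, 3}
Tree: B1–B2, B2–B3
Every bag has size at most 3, so the width is 3 − 1 = 2 and tw(G) ≤ 2. The edges 2–3–4–1–2 form a cycle, so G is not a tree and its treewidth is at least 2. Combining the bounds, tw(G) = 2.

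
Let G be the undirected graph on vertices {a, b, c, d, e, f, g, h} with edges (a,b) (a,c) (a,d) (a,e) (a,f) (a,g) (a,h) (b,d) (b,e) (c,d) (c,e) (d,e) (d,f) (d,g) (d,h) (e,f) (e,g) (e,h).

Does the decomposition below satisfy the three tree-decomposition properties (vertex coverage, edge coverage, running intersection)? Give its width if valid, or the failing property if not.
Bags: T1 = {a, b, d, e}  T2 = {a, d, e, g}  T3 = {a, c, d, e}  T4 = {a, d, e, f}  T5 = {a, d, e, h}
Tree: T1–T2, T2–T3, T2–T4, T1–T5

Every vertex of G appears in some bag (union = {a, b, c, d, e, f, g, h}); every edge is covered by a bag; and for each vertex v the set of bags containing v is connected in the bag tree. The decomposition is therefore valid. The largest bag has 4 vertices, so the width is 3.

Yes; width 3.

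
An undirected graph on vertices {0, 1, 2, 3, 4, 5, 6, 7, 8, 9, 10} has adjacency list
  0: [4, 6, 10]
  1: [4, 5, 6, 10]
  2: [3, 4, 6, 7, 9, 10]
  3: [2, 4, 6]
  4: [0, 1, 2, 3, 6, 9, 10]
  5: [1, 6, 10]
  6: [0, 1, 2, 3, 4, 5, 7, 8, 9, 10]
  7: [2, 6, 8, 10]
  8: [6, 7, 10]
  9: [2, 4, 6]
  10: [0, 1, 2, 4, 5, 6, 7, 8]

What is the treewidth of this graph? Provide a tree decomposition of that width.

Treewidth 3.
One such decomposition:
Bags: B1 = {2, 4, 6, 10}  B2 = {2, 6, 7, 10}  B3 = {1, 4, 6, 10}  B4 = {0, 4, 6, 10}  B5 = {1, 5, 6, 10}  B6 = {2, 3, 4, 6}  B7 = {2, 4, 6, 9}  B8 = {6, 7, 8, 10}
Tree: B1–B2, B1–B3, B1–B4, B3–B5, B1–B6, B1–B7, B2–B8

Every bag has size at most 4, so the width is 4 − 1 = 3 and tw(G) ≤ 3. Conversely, {2, 4, 6, 9} is a clique of size 4, and the vertices of any clique must share a bag in every tree decomposition; so some bag has ≥ 4 vertices and tw(G) ≥ 3. Therefore the treewidth is 3.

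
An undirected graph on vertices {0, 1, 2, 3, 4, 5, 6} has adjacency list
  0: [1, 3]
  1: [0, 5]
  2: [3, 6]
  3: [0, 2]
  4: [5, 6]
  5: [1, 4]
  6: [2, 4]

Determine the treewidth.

A width-2 tree decomposition is:
Bags: B1 = {4, 5, 6}  B2 = {2, 5, 6}  B3 = {2, 3, 5}  B4 = {0, 3, 5}  B5 = {0, 1, 5}
Tree: B1–B2, B2–B3, B3–B4, B4–B5
The largest bag has 3 vertices, giving width 2; this decomposition certifies tw(G) ≤ 2. For the lower bound, G contains the cycle 5–4–6–2–3–0–1–5, so G is not a forest; only forests have treewidth ≤ 1, hence tw(G) ≥ 2. Therefore the treewidth is 2.

2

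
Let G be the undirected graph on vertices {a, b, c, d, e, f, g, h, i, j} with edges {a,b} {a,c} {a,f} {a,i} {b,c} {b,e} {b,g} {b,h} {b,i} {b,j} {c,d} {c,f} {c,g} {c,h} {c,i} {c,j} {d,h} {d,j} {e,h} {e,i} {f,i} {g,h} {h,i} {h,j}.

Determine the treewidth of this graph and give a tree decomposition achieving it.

Every bag has size at most 4, so the width is 4 − 1 = 3 and tw(G) ≤ 3. On the other hand G contains the 4-clique {b, e, h, i}. A clique must lie in a single bag of any decomposition, so no decomposition can have width below 3. Hence tw(G) = 3 exactly.

Treewidth 3.
One optimal decomposition is:
Bags: B1 = {b, e, h, i}  B2 = {b, c, h, i}  B3 = {b, c, g, h}  B4 = {a, b, c, i}  B5 = {a, c, f, i}  B6 = {b, c, h, j}  B7 = {c, d, h, j}
Tree: B1–B2, B2–B3, B2–B4, B4–B5, B3–B6, B6–B7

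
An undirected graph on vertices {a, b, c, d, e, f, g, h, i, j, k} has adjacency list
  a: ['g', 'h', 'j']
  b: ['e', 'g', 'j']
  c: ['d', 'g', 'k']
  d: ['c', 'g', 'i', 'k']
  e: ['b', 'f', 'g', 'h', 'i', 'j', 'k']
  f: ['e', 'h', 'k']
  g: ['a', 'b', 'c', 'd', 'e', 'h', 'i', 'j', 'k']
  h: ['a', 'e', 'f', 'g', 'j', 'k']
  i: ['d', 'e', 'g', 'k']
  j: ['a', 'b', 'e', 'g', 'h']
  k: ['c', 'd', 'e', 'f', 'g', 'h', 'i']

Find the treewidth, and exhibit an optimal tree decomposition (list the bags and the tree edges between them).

Treewidth 3.
Bags: B1 = {e, g, h, k}  B2 = {e, g, i, k}  B3 = {d, g, i, k}  B4 = {e, f, h, k}  B5 = {e, g, h, j}  B6 = {b, e, g, j}  B7 = {a, g, h, j}  B8 = {c, d, g, k}
Tree: B1–B2, B2–B3, B1–B4, B1–B5, B5–B6, B5–B7, B3–B8

Every bag has size at most 4, so the width is 4 − 1 = 3 and tw(G) ≤ 3. On the other hand G contains the 4-clique {e, g, h, j}. A clique must lie in a single bag of any decomposition, so no decomposition can have width below 3. Hence tw(G) = 3 exactly.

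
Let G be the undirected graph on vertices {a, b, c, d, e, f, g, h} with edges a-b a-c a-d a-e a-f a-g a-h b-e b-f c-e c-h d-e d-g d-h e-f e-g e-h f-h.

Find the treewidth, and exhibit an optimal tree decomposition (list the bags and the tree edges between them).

Treewidth 3.
One optimal decomposition is:
Bags: B1 = {a, e, f, h}  B2 = {a, b, e, f}  B3 = {a, d, e, h}  B4 = {a, d, e, g}  B5 = {a, c, e, h}
Tree: B1–B2, B1–B3, B3–B4, B3–B5

The largest bag has 4 vertices, giving width 3; this decomposition certifies tw(G) ≤ 3. For the lower bound, the 4 vertices {a, d, e, g} are pairwise adjacent, and any tree decomposition puts a clique entirely inside one bag — forcing width ≥ 3. Combining the bounds, tw(G) = 3.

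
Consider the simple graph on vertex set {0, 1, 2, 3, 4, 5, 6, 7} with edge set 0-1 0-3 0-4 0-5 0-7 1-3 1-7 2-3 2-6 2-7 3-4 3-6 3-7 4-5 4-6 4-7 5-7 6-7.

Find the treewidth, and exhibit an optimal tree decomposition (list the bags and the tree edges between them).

The largest bag has 4 vertices, giving width 3; this decomposition certifies tw(G) ≤ 3. Conversely, {0, 1, 3, 7} is a clique of size 4, and the vertices of any clique must share a bag in every tree decomposition; so some bag has ≥ 4 vertices and tw(G) ≥ 3. Hence tw(G) = 3 exactly.

Treewidth 3.
One such decomposition:
Bags: B1 = {3, 4, 6, 7}  B2 = {0, 3, 4, 7}  B3 = {0, 1, 3, 7}  B4 = {0, 4, 5, 7}  B5 = {2, 3, 6, 7}
Tree: B1–B2, B2–B3, B2–B4, B1–B5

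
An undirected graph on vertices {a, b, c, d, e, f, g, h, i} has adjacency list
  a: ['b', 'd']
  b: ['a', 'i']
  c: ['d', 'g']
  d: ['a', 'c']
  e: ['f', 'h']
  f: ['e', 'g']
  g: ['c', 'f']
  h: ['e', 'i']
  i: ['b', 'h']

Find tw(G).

2

A width-2 tree decomposition is:
Bags: B1 = {e, f, g}  B2 = {c, e, g}  B3 = {c, d, e}  B4 = {a, d, e}  B5 = {a, b, e}  B6 = {b, e, i}  B7 = {e, h, i}
Tree: B1–B2, B2–B3, B3–B4, B4–B5, B5–B6, B6–B7
Each bag holds 3 vertices, so the decomposition has width 2, which upper-bounds the treewidth. For the lower bound, G contains the cycle e–f–g–c–d–a–b–i–h–e, so G is not a forest; only forests have treewidth ≤ 1, hence tw(G) ≥ 2. The upper and lower bounds meet at 2, so that is the treewidth.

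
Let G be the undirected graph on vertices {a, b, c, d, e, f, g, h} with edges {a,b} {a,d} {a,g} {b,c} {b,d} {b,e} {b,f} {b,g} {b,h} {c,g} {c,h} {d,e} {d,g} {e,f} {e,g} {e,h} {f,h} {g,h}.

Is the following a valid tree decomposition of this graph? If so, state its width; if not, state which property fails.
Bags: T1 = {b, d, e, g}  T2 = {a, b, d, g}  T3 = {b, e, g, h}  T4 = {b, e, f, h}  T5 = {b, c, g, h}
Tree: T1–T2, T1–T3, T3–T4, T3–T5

Vertex coverage: the bags together contain {a, b, c, d, e, f, g, h}, the full vertex set. Edge coverage: each edge of G has both endpoints in at least one bag. Running intersection: for every vertex, the bags containing it form a connected subtree. All three properties hold, so this is a valid tree decomposition of width max|bag| − 1 = 3, and hence tw(G) ≤ 3.

Yes; width 3.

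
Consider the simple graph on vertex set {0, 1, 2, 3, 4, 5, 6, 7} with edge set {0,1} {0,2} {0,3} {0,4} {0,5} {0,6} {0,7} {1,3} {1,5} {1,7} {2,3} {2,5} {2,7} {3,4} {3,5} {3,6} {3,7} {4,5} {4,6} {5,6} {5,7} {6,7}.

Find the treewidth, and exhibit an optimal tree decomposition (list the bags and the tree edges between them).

Each bag holds 5 vertices, so the decomposition has width 4, which upper-bounds the treewidth. For the lower bound, the 5 vertices {0, 3, 4, 5, 6} are pairwise adjacent, and any tree decomposition puts a clique entirely inside one bag — forcing width ≥ 4. The upper and lower bounds meet at 4, so that is the treewidth.

Treewidth 4.
Bags: B1 = {0, 3, 4, 5, 6}  B2 = {0, 3, 5, 6, 7}  B3 = {0, 1, 3, 5, 7}  B4 = {0, 2, 3, 5, 7}
Tree: B1–B2, B2–B3, B3–B4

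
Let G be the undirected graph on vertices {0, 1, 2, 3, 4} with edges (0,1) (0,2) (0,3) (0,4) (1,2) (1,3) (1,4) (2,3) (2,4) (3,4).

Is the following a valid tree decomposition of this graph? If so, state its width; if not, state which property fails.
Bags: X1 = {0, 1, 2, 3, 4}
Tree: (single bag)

Every vertex of G appears in some bag (union = {0, 1, 2, 3, 4}); every edge is covered by a bag; and for each vertex v the set of bags containing v is connected in the bag tree. The decomposition is therefore valid. The largest bag has 5 vertices, so the width is 4.

Yes; width 4.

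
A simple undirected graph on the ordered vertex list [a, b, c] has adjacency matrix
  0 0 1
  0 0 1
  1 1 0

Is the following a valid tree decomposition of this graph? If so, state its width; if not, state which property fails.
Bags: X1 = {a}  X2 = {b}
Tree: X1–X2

No — vertex c appears in no bag.

A tree decomposition must satisfy three properties: every vertex lies in some bag; for every edge, both endpoints lie together in some bag; and for every vertex, the bags containing it form a connected subtree. Here vertex c appears in no bag, so the decomposition is invalid.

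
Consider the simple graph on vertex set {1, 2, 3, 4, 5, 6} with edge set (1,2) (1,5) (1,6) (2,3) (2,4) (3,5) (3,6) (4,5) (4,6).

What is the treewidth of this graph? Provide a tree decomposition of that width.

Every bag has size at most 4, so the width is 4 − 1 = 3 and tw(G) ≤ 3. For the lower bound: the 4 vertex sets {4,6}, {1,5}, {2}, {3} are disjoint, each induces a connected subgraph, and every pair is joined by at least one edge of G. Contracting each set to a single vertex therefore yields K_{4} as a minor, and since treewidth is minor-monotone, tw(G) ≥ tw(K_{4}) = 3. Hence tw(G) = 3 exactly.

Treewidth 3.
Bags: B1 = {2, 4, 5, 6}  B2 = {1, 2, 5, 6}  B3 = {2, 3, 5, 6}
Tree: B1–B2, B2–B3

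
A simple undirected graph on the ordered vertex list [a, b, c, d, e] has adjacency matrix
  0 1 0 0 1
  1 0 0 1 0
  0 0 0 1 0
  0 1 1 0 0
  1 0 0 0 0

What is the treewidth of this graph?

A width-1 tree decomposition is:
Bags: B1 = {c, d}  B2 = {b, d}  B3 = {a, b}  B4 = {a, e}
Tree: B1–B2, B2–B3, B3–B4
Each bag holds 2 vertices, so the decomposition has width 1, which upper-bounds the treewidth. Since G has at least one edge (e.g. c–d), it is not an edgeless graph, so tw(G) ≥ 1. Hence tw(G) = 1 exactly.

1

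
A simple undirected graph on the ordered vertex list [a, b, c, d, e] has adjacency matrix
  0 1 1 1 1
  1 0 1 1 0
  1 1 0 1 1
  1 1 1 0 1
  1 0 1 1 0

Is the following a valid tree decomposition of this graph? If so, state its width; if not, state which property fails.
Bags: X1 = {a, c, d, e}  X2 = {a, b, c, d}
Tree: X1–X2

Checking the three conditions: (i) the bags cover all of {a, b, c, d, e}; (ii) for each edge, some bag contains both endpoints; (iii) the bags containing any fixed vertex form a subtree. All hold, so the decomposition is valid with width 4 − 1 = 3.

Yes; width 3.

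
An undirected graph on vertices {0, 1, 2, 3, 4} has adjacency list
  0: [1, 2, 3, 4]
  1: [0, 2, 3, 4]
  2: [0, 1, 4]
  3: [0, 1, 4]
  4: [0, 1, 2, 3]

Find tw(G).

3

A width-3 tree decomposition is:
Bags: B1 = {0, 1, 2, 4}  B2 = {0, 1, 3, 4}
Tree: B1–B2
Each bag holds 4 vertices, so the decomposition has width 3, which upper-bounds the treewidth. On the other hand G contains the 4-clique {0, 1, 2, 4}. A clique must lie in a single bag of any decomposition, so no decomposition can have width below 3. Therefore the treewidth is 3.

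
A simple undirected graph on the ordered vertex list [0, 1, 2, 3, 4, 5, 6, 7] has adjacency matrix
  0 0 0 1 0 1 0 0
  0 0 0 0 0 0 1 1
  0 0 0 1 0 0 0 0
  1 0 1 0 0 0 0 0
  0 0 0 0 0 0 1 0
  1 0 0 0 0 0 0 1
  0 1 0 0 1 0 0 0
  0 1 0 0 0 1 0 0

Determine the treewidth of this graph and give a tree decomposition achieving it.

Treewidth 1.
One optimal decomposition is:
Bags: B1 = {2, 3}  B2 = {0, 3}  B3 = {0, 5}  B4 = {5, 7}  B5 = {1, 7}  B6 = {1, 6}  B7 = {4, 6}
Tree: B1–B2, B2–B3, B3–B4, B4–B5, B5–B6, B6–B7

Each bag holds 2 vertices, so the decomposition has width 1, which upper-bounds the treewidth. Any graph with an edge has treewidth ≥ 1, and G has the edge 2–3. Combining the bounds, tw(G) = 1.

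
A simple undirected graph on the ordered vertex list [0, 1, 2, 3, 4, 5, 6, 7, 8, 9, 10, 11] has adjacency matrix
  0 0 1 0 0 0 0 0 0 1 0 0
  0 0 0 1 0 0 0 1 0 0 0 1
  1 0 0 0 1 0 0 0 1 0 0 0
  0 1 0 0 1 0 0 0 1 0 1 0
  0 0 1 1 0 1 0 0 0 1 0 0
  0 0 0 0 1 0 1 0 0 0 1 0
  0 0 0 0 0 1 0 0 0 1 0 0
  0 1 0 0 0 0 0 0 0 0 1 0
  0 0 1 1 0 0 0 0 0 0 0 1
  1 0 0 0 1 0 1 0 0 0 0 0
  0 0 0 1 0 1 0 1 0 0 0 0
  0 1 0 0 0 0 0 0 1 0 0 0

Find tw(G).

A width-3 tree decomposition is:
Bags: B1 = {1, 7, 8, 11}  B2 = {1, 3, 7, 8}  B3 = {3, 7, 8, 10}  B4 = {2, 3, 8, 10}  B5 = {2, 3, 4, 10}  B6 = {2, 4, 5, 10}  B7 = {0, 2, 4, 5}  B8 = {0, 4, 5, 9}  B9 = {0, 5, 6, 9}
Tree: B1–B2, B2–B3, B3–B4, B4–B5, B5–B6, B6–B7, B7–B8, B8–B9
The largest bag has 4 vertices, giving width 3; this decomposition certifies tw(G) ≤ 3. For the lower bound: the 4 vertex sets {1,7,11}, {8}, {3}, {2,4,5,10} are disjoint, each induces a connected subgraph, and every pair is joined by at least one edge of G. Contracting each set to a single vertex therefore yields K_{4} as a minor, and since treewidth is minor-monotone, tw(G) ≥ tw(K_{4}) = 3. The upper and lower bounds meet at 3, so that is the treewidth.

3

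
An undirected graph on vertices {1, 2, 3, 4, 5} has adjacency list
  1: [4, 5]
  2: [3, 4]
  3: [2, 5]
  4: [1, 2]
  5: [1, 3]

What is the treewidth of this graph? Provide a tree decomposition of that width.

Treewidth 2.
Bags: B1 = {2, 3, 5}  B2 = {1, 2, 5}  B3 = {1, 2, 4}
Tree: B1–B2, B2–B3

Each bag holds 3 vertices, so the decomposition has width 2, which upper-bounds the treewidth. The edges 2–3–5–1–4–2 form a cycle, so G is not a tree and its treewidth is at least 2. Therefore the treewidth is 2.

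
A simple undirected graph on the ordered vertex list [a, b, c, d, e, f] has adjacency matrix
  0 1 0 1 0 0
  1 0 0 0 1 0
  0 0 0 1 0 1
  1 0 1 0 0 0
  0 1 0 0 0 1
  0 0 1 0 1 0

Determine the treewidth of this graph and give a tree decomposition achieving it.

Treewidth 2.
Bags: B1 = {b, e, f}  B2 = {a, b, f}  B3 = {a, d, f}  B4 = {c, d, f}
Tree: B1–B2, B2–B3, B3–B4

The largest bag has 3 vertices, giving width 2; this decomposition certifies tw(G) ≤ 2. For the lower bound, G contains the cycle f–e–b–a–d–c–f, so G is not a forest; only forests have treewidth ≤ 1, hence tw(G) ≥ 2. Combining the bounds, tw(G) = 2.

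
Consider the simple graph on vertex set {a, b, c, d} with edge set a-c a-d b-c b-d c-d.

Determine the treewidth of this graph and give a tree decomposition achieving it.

Treewidth 2.
Bags: B1 = {a, c, d}  B2 = {b, c, d}
Tree: B1–B2

Each bag holds 3 vertices, so the decomposition has width 2, which upper-bounds the treewidth. For the lower bound, the 3 vertices {a, c, d} are pairwise adjacent, and any tree decomposition puts a clique entirely inside one bag — forcing width ≥ 2. Combining the bounds, tw(G) = 2.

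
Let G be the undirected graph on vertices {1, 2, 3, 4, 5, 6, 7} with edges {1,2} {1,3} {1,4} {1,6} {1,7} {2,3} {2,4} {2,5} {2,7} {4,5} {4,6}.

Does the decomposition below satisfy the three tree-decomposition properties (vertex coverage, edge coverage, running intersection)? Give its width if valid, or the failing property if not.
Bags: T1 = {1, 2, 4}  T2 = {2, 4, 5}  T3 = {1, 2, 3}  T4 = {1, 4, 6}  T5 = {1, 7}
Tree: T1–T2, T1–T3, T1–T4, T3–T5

No — edge (2,7) lies in no bag.

A tree decomposition must satisfy three properties: every vertex lies in some bag; for every edge, both endpoints lie together in some bag; and for every vertex, the bags containing it form a connected subtree. Here edge (2,7) lies in no bag, so the decomposition is invalid.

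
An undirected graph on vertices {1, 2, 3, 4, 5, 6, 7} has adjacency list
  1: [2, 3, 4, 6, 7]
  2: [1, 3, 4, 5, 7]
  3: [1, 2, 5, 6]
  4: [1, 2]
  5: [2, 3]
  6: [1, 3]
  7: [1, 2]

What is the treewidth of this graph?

A width-2 tree decomposition is:
Bags: B1 = {1, 2, 3}  B2 = {1, 2, 7}  B3 = {2, 3, 5}  B4 = {1, 2, 4}  B5 = {1, 3, 6}
Tree: B1–B2, B1–B3, B2–B4, B1–B5
Every bag has size at most 3, so the width is 3 − 1 = 2 and tw(G) ≤ 2. On the other hand G contains the 3-clique {1, 2, 3}. A clique must lie in a single bag of any decomposition, so no decomposition can have width below 2. Combining the bounds, tw(G) = 2.

2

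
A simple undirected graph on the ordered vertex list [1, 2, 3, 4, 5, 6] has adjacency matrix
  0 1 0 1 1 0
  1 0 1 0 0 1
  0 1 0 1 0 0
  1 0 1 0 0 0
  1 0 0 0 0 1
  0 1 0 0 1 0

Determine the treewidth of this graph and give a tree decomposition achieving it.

Each bag holds 3 vertices, so the decomposition has width 2, which upper-bounds the treewidth. The edges 5–6–2–1–5 form a cycle, so G is not a tree and its treewidth is at least 2. The upper and lower bounds meet at 2, so that is the treewidth.

Treewidth 2.
One such decomposition:
Bags: B1 = {1, 5, 6}  B2 = {1, 2, 6}  B3 = {1, 2, 4}  B4 = {2, 3, 4}
Tree: B1–B2, B2–B3, B3–B4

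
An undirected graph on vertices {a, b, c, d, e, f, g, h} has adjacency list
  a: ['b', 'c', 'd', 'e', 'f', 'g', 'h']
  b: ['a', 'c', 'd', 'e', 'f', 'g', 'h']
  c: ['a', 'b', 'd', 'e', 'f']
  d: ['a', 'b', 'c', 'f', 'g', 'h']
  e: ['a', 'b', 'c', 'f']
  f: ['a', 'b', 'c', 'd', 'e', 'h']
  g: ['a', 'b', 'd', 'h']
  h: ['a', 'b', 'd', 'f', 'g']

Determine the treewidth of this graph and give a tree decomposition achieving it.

Treewidth 4.
One such decomposition:
Bags: B1 = {a, b, d, f, h}  B2 = {a, b, c, d, f}  B3 = {a, b, d, g, h}  B4 = {a, b, c, e, f}
Tree: B1–B2, B1–B3, B2–B4

Every bag has size at most 5, so the width is 5 − 1 = 4 and tw(G) ≤ 4. On the other hand G contains the 5-clique {a, b, d, g, h}. A clique must lie in a single bag of any decomposition, so no decomposition can have width below 4. Combining the bounds, tw(G) = 4.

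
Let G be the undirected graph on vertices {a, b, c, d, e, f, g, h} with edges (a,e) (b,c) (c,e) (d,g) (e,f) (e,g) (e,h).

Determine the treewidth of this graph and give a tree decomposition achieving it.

Each bag holds 2 vertices, so the decomposition has width 1, which upper-bounds the treewidth. Since G has at least one edge (e.g. d–g), it is not an edgeless graph, so tw(G) ≥ 1. Combining the bounds, tw(G) = 1.

Treewidth 1.
One such decomposition:
Bags: B1 = {d, g}  B2 = {e, g}  B3 = {c, e}  B4 = {e, f}  B5 = {a, e}  B6 = {e, h}  B7 = {b, c}
Tree: B1–B2, B2–B3, B2–B4, B3–B5, B2–B6, B3–B7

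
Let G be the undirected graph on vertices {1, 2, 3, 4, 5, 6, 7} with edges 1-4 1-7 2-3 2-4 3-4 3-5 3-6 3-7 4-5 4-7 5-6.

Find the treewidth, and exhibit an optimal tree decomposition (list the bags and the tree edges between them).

Each bag holds 3 vertices, so the decomposition has width 2, which upper-bounds the treewidth. For the lower bound, the 3 vertices {1, 4, 7} are pairwise adjacent, and any tree decomposition puts a clique entirely inside one bag — forcing width ≥ 2. Therefore the treewidth is 2.

Treewidth 2.
Bags: B1 = {3, 4, 7}  B2 = {1, 4, 7}  B3 = {2, 3, 4}  B4 = {3, 4, 5}  B5 = {3, 5, 6}
Tree: B1–B2, B1–B3, B1–B4, B4–B5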